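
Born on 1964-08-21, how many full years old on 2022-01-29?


Birth: 1964-08-21
Reference: 2022-01-29
Year difference: 2022 - 1964 = 58
Birthday not yet reached in 2022, subtract 1

57 years old


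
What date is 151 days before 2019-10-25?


Start: 2019-10-25, subtract 151 days
Back 25 days from October 25 reaches September 30, 2019 -> 126 left
September 2019 has 30 days -> back to August 31, 2019 -> 96 left
August 2019 has 31 days -> back to July 31, 2019 -> 65 left
July 2019 has 31 days -> back to June 30, 2019 -> 34 left
June 2019 has 30 days -> back to May 31, 2019 -> 4 left
May 2019: 31 - 4 = 27 -> lands on May 27

Result: 2019-05-27


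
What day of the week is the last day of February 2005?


February 2005 has 28 days
Anchor: Jan 1, 2005. With p = 2005 - 1 = 2004: (p + p//4 - p//100 + p//400) mod 7 = (2004 + 501 - 20 + 5) mod 7 = 2490 mod 7 = 5 -> Saturday (Mon=0 ... Sun=6)
Days before February (Jan): 31; February 1 index = (5 + 31) mod 7 = 1 -> Tuesday
Last day offset: 28 - 1 = 27 days
Weekday index = (1 + 27) mod 7 = 0

Monday, February 28


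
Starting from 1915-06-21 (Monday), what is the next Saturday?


Current: Monday
Target: Saturday
Days ahead: 5

Next Saturday: 1915-06-26


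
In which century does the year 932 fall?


Century = (year - 1) // 100 + 1
= (932 - 1) // 100 + 1
= 931 // 100 + 1
= 9 + 1

10th century


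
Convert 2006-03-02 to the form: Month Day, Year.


ISO 2006-03-02 parses as year=2006, month=03, day=02
Month 3 -> March

March 2, 2006


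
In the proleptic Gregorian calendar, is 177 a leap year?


Gregorian leap year rule: divisible by 4, but not by 100, unless also by 400.
177 is not divisible by 4 -> not a leap year

No


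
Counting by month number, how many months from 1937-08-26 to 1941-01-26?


From August 1937 to January 1941
4 years * 12 = 48 months, minus 7 months = 41

41 months


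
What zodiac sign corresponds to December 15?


Date: December 15
Conventional tropical zodiac dates: Sagittarius from November 22 onward; Capricorn starts December 22
December 15 falls within the Sagittarius range

Sagittarius


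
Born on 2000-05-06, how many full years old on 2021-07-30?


Birth: 2000-05-06
Reference: 2021-07-30
Year difference: 2021 - 2000 = 21

21 years old


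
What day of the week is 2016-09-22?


Date: September 22, 2016
Anchor: Jan 1, 2016. With p = 2016 - 1 = 2015: (p + p//4 - p//100 + p//400) mod 7 = (2015 + 503 - 20 + 5) mod 7 = 2503 mod 7 = 4 -> Friday (Mon=0 ... Sun=6)
Days before September (Jan-Aug): 244; offset = 244 + 22 - 1 = 265
Weekday index = (4 + 265) mod 7 = 3

Day of the week: Thursday


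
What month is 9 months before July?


July is month 7
7 - 9 = -2; wrap: -2 + 12 = 10

October


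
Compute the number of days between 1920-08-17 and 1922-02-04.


From 1920-08-17 to 1922-02-04
1920-08-17: days before August = 31 + 29 + 31 + 30 + 31 + 30 + 31 = 213 (1920 is a leap year); day of year = 213 + 17 = 230
1922-02-04: days before February = 31; day of year = 31 + 4 = 35
Rest of 1920: 366 - 230 = 136
Full years 1921 (365): 365
Total = 136 + 365 + 35 = 536

536 days


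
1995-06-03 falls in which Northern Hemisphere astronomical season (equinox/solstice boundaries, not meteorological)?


Date: June 3
Astronomical Spring (approx.; exact equinox/solstice day varies by year): March 20 to June 20
June 3 falls within the Spring window

Spring


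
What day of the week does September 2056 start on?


Target: September 1, 2056
Anchor: Jan 1, 2056. With p = 2056 - 1 = 2055: (p + p//4 - p//100 + p//400) mod 7 = (2055 + 513 - 20 + 5) mod 7 = 2553 mod 7 = 5 -> Saturday (Mon=0 ... Sun=6)
Days before September (Jan-Aug): 244 days
Weekday index = (5 + 244) mod 7 = 4

Friday


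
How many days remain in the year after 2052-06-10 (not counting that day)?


Day of year: 162 of 366
Remaining = 366 - 162

204 days


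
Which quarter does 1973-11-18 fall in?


Month: November (month 11)
Q1: Jan-Mar, Q2: Apr-Jun, Q3: Jul-Sep, Q4: Oct-Dec

Q4


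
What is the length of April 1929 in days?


April 1929

30 days


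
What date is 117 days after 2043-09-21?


Start: 2043-09-21, add 117 days
September 2043 has 30 days: 30 - 21 = 9 days to September 30 -> 108 left
October 2043 has 31 days -> 77 left
November 2043 has 30 days -> 47 left
December 2043 has 31 days -> 16 left
January 2044: 16 <= 31 -> lands on January 16

Result: 2044-01-16


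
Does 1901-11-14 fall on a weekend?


Anchor: Jan 1, 1901. With p = 1901 - 1 = 1900: (p + p//4 - p//100 + p//400) mod 7 = (1900 + 475 - 19 + 4) mod 7 = 2360 mod 7 = 1 -> Tuesday (Mon=0 ... Sun=6)
Day of year: 318; offset = 317
Weekday index = (1 + 317) mod 7 = 3 -> Thursday
Weekend days: Saturday, Sunday

No


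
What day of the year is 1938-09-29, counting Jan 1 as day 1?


Date: September 29, 1938
Days in months 1 through 8: 243
Plus 29 days in September

Day of year: 272


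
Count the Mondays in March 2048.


March 2048 has 31 days
Anchor: Jan 1, 2048. With p = 2048 - 1 = 2047: (p + p//4 - p//100 + p//400) mod 7 = (2047 + 511 - 20 + 5) mod 7 = 2543 mod 7 = 2 -> Wednesday (Mon=0 ... Sun=6)
Days before March (Jan-Feb): 60; March 1 index = (2 + 60) mod 7 = 6 -> Sunday
First Monday is March 2
Mondays: 2, 9, 16, 23, 30

5 Mondays


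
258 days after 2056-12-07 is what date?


Start: 2056-12-07, add 258 days
December 2056 has 31 days: 31 - 7 = 24 days to December 31 -> 234 left
January 2057 has 31 days -> 203 left
February 2057 has 28 days -> 175 left
March 2057 has 31 days -> 144 left
April 2057 has 30 days -> 114 left
May 2057 has 31 days -> 83 left
June 2057 has 30 days -> 53 left
July 2057 has 31 days -> 22 left
August 2057: 22 <= 31 -> lands on August 22

Result: 2057-08-22


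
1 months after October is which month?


October is month 10
10 + 1 = 11

November


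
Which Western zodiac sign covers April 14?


Date: April 14
Conventional tropical zodiac dates: Aries from March 21 onward; Taurus starts April 20
April 14 falls within the Aries range

Aries


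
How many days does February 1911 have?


February 1911 (leap year: no)

28 days


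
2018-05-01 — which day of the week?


Date: May 1, 2018
Anchor: Jan 1, 2018. With p = 2018 - 1 = 2017: (p + p//4 - p//100 + p//400) mod 7 = (2017 + 504 - 20 + 5) mod 7 = 2506 mod 7 = 0 -> Monday (Mon=0 ... Sun=6)
Days before May (Jan-Apr): 120; offset = 120 + 1 - 1 = 120
Weekday index = (0 + 120) mod 7 = 1

Day of the week: Tuesday


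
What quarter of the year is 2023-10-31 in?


Month: October (month 10)
Q1: Jan-Mar, Q2: Apr-Jun, Q3: Jul-Sep, Q4: Oct-Dec

Q4


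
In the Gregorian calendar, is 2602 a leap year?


Gregorian leap year rule: divisible by 4, but not by 100, unless also by 400.
2602 is not divisible by 4 -> not a leap year

No


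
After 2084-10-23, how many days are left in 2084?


Day of year: 297 of 366
Remaining = 366 - 297

69 days


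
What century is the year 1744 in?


Century = (year - 1) // 100 + 1
= (1744 - 1) // 100 + 1
= 1743 // 100 + 1
= 17 + 1

18th century


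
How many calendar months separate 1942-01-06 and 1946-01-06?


From January 1942 to January 1946
4 years * 12 = 48 months = 48

48 months


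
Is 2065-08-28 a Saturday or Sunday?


Anchor: Jan 1, 2065. With p = 2065 - 1 = 2064: (p + p//4 - p//100 + p//400) mod 7 = (2064 + 516 - 20 + 5) mod 7 = 2565 mod 7 = 3 -> Thursday (Mon=0 ... Sun=6)
Day of year: 240; offset = 239
Weekday index = (3 + 239) mod 7 = 4 -> Friday
Weekend days: Saturday, Sunday

No


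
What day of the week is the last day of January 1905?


January 1905 has 31 days
Anchor: Jan 1, 1905. With p = 1905 - 1 = 1904: (p + p//4 - p//100 + p//400) mod 7 = (1904 + 476 - 19 + 4) mod 7 = 2365 mod 7 = 6 -> Sunday (Mon=0 ... Sun=6)
January 1 is the anchor itself -> Sunday
Last day offset: 31 - 1 = 30 days
Weekday index = (6 + 30) mod 7 = 1

Tuesday, January 31


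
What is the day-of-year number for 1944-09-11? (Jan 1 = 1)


Date: September 11, 1944
Days in months 1 through 8: 244
Plus 11 days in September

Day of year: 255


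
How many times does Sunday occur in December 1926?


December 1926 has 31 days
Anchor: Jan 1, 1926. With p = 1926 - 1 = 1925: (p + p//4 - p//100 + p//400) mod 7 = (1925 + 481 - 19 + 4) mod 7 = 2391 mod 7 = 4 -> Friday (Mon=0 ... Sun=6)
Days before December (Jan-Nov): 334; December 1 index = (4 + 334) mod 7 = 2 -> Wednesday
First Sunday is December 5
Sundays: 5, 12, 19, 26

4 Sundays


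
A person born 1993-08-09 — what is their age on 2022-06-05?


Birth: 1993-08-09
Reference: 2022-06-05
Year difference: 2022 - 1993 = 29
Birthday not yet reached in 2022, subtract 1

28 years old


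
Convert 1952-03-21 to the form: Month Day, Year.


ISO 1952-03-21 parses as year=1952, month=03, day=21
Month 3 -> March

March 21, 1952


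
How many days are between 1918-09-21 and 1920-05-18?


From 1918-09-21 to 1920-05-18
1918-09-21: days before September = 31 + 28 + 31 + 30 + 31 + 30 + 31 + 31 = 243 (1918 is not a leap year); day of year = 243 + 21 = 264
1920-05-18: days before May = 31 + 29 + 31 + 30 = 121 (1920 is a leap year); day of year = 121 + 18 = 139
Rest of 1918: 365 - 264 = 101
Full years 1919 (365): 365
Total = 101 + 365 + 139 = 605

605 days


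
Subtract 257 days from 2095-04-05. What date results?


Start: 2095-04-05, subtract 257 days
Back 5 days from April 5 reaches March 31, 2095 -> 252 left
March 2095 has 31 days -> back to February 28, 2095 -> 221 left
February 2095 has 28 days -> back to January 31, 2095 -> 193 left
January 2095 has 31 days -> back to December 31, 2094 -> 162 left
December 2094 has 31 days -> back to November 30, 2094 -> 131 left
November 2094 has 30 days -> back to October 31, 2094 -> 101 left
October 2094 has 31 days -> back to September 30, 2094 -> 70 left
September 2094 has 30 days -> back to August 31, 2094 -> 40 left
August 2094 has 31 days -> back to July 31, 2094 -> 9 left
July 2094: 31 - 9 = 22 -> lands on July 22

Result: 2094-07-22


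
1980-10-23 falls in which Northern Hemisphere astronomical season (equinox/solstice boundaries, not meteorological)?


Date: October 23
Astronomical Autumn (approx.; exact equinox/solstice day varies by year): September 22 to December 20
October 23 falls within the Autumn window

Autumn


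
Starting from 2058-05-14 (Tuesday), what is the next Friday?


Current: Tuesday
Target: Friday
Days ahead: 3

Next Friday: 2058-05-17


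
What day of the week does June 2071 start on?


Target: June 1, 2071
Anchor: Jan 1, 2071. With p = 2071 - 1 = 2070: (p + p//4 - p//100 + p//400) mod 7 = (2070 + 517 - 20 + 5) mod 7 = 2572 mod 7 = 3 -> Thursday (Mon=0 ... Sun=6)
Days before June (Jan-May): 151 days
Weekday index = (3 + 151) mod 7 = 0

Monday


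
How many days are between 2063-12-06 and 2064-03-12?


From 2063-12-06 to 2064-03-12
2063-12-06: days before December = 31 + 28 + 31 + 30 + 31 + 30 + 31 + 31 + 30 + 31 + 30 = 334 (2063 is not a leap year); day of year = 334 + 6 = 340
2064-03-12: days before March = 31 + 29 = 60 (2064 is a leap year); day of year = 60 + 12 = 72
Rest of 2063: 365 - 340 = 25
Total = 25 + 72 = 97

97 days


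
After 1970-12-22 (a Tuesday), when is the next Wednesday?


Current: Tuesday
Target: Wednesday
Days ahead: 1

Next Wednesday: 1970-12-23


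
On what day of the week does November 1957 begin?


Target: November 1, 1957
Anchor: Jan 1, 1957. With p = 1957 - 1 = 1956: (p + p//4 - p//100 + p//400) mod 7 = (1956 + 489 - 19 + 4) mod 7 = 2430 mod 7 = 1 -> Tuesday (Mon=0 ... Sun=6)
Days before November (Jan-Oct): 304 days
Weekday index = (1 + 304) mod 7 = 4

Friday


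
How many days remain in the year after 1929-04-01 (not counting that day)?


Day of year: 91 of 365
Remaining = 365 - 91

274 days


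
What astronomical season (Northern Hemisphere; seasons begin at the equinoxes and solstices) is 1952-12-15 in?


Date: December 15
Astronomical Autumn (approx.; exact equinox/solstice day varies by year): September 22 to December 20
December 15 falls within the Autumn window

Autumn


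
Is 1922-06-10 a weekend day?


Anchor: Jan 1, 1922. With p = 1922 - 1 = 1921: (p + p//4 - p//100 + p//400) mod 7 = (1921 + 480 - 19 + 4) mod 7 = 2386 mod 7 = 6 -> Sunday (Mon=0 ... Sun=6)
Day of year: 161; offset = 160
Weekday index = (6 + 160) mod 7 = 5 -> Saturday
Weekend days: Saturday, Sunday

Yes


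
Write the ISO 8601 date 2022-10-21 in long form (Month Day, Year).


ISO 2022-10-21 parses as year=2022, month=10, day=21
Month 10 -> October

October 21, 2022


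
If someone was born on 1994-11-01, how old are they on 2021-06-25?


Birth: 1994-11-01
Reference: 2021-06-25
Year difference: 2021 - 1994 = 27
Birthday not yet reached in 2021, subtract 1

26 years old


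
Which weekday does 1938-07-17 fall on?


Date: July 17, 1938
Anchor: Jan 1, 1938. With p = 1938 - 1 = 1937: (p + p//4 - p//100 + p//400) mod 7 = (1937 + 484 - 19 + 4) mod 7 = 2406 mod 7 = 5 -> Saturday (Mon=0 ... Sun=6)
Days before July (Jan-Jun): 181; offset = 181 + 17 - 1 = 197
Weekday index = (5 + 197) mod 7 = 6

Day of the week: Sunday


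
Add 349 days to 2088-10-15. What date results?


Start: 2088-10-15, add 349 days
October 2088 has 31 days: 31 - 15 = 16 days to October 31 -> 333 left
November 2088 has 30 days -> 303 left
December 2088 has 31 days -> 272 left
January 2089 has 31 days -> 241 left
February 2089 has 28 days -> 213 left
March 2089 has 31 days -> 182 left
April 2089 has 30 days -> 152 left
May 2089 has 31 days -> 121 left
June 2089 has 30 days -> 91 left
July 2089 has 31 days -> 60 left
August 2089 has 31 days -> 29 left
September 2089: 29 <= 30 -> lands on September 29

Result: 2089-09-29


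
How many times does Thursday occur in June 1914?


June 1914 has 30 days
Anchor: Jan 1, 1914. With p = 1914 - 1 = 1913: (p + p//4 - p//100 + p//400) mod 7 = (1913 + 478 - 19 + 4) mod 7 = 2376 mod 7 = 3 -> Thursday (Mon=0 ... Sun=6)
Days before June (Jan-May): 151; June 1 index = (3 + 151) mod 7 = 0 -> Monday
First Thursday is June 4
Thursdays: 4, 11, 18, 25

4 Thursdays


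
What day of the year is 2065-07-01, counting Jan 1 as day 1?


Date: July 1, 2065
Days in months 1 through 6: 181
Plus 1 days in July

Day of year: 182


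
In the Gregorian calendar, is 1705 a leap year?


Gregorian leap year rule: divisible by 4, but not by 100, unless also by 400.
1705 is not divisible by 4 -> not a leap year

No


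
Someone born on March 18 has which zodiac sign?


Date: March 18
Conventional tropical zodiac dates: Pisces from February 19 onward; Aries starts March 21
March 18 falls within the Pisces range

Pisces


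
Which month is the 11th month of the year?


Month 11 of 12

November


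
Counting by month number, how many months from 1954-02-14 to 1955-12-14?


From February 1954 to December 1955
1 year * 12 = 12 months, plus 10 months = 22

22 months


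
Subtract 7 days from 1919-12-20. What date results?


Start: 1919-12-20, subtract 7 days
20 - 7 = 13 stays within December 1919

Result: 1919-12-13


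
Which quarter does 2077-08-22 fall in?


Month: August (month 8)
Q1: Jan-Mar, Q2: Apr-Jun, Q3: Jul-Sep, Q4: Oct-Dec

Q3


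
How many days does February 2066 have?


February 2066 (leap year: no)

28 days


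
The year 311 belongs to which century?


Century = (year - 1) // 100 + 1
= (311 - 1) // 100 + 1
= 310 // 100 + 1
= 3 + 1

4th century


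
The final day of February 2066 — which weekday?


February 2066 has 28 days
Anchor: Jan 1, 2066. With p = 2066 - 1 = 2065: (p + p//4 - p//100 + p//400) mod 7 = (2065 + 516 - 20 + 5) mod 7 = 2566 mod 7 = 4 -> Friday (Mon=0 ... Sun=6)
Days before February (Jan): 31; February 1 index = (4 + 31) mod 7 = 0 -> Monday
Last day offset: 28 - 1 = 27 days
Weekday index = (0 + 27) mod 7 = 6

Sunday, February 28


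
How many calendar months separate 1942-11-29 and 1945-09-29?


From November 1942 to September 1945
3 years * 12 = 36 months, minus 2 months = 34

34 months


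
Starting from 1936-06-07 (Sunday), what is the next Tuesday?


Current: Sunday
Target: Tuesday
Days ahead: 2

Next Tuesday: 1936-06-09


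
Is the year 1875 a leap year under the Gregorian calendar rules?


Gregorian leap year rule: divisible by 4, but not by 100, unless also by 400.
1875 is not divisible by 4 -> not a leap year

No


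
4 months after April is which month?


April is month 4
4 + 4 = 8

August


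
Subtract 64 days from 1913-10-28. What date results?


Start: 1913-10-28, subtract 64 days
Back 28 days from October 28 reaches September 30, 1913 -> 36 left
September 1913 has 30 days -> back to August 31, 1913 -> 6 left
August 1913: 31 - 6 = 25 -> lands on August 25

Result: 1913-08-25


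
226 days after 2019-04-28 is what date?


Start: 2019-04-28, add 226 days
April 2019 has 30 days: 30 - 28 = 2 days to April 30 -> 224 left
May 2019 has 31 days -> 193 left
June 2019 has 30 days -> 163 left
July 2019 has 31 days -> 132 left
August 2019 has 31 days -> 101 left
September 2019 has 30 days -> 71 left
October 2019 has 31 days -> 40 left
November 2019 has 30 days -> 10 left
December 2019: 10 <= 31 -> lands on December 10

Result: 2019-12-10


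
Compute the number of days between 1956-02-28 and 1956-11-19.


From 1956-02-28 to 1956-11-19
1956-02-28: days before February = 31; day of year = 31 + 28 = 59
1956-11-19: days before November = 31 + 29 + 31 + 30 + 31 + 30 + 31 + 31 + 30 + 31 = 305 (1956 is a leap year); day of year = 305 + 19 = 324
Same year: 324 - 59 = 265

265 days


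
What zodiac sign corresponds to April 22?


Date: April 22
Conventional tropical zodiac dates: Taurus from April 20 onward; Gemini starts May 21
April 22 falls within the Taurus range

Taurus


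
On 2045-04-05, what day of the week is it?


Date: April 5, 2045
Anchor: Jan 1, 2045. With p = 2045 - 1 = 2044: (p + p//4 - p//100 + p//400) mod 7 = (2044 + 511 - 20 + 5) mod 7 = 2540 mod 7 = 6 -> Sunday (Mon=0 ... Sun=6)
Days before April (Jan-Mar): 90; offset = 90 + 5 - 1 = 94
Weekday index = (6 + 94) mod 7 = 2

Day of the week: Wednesday


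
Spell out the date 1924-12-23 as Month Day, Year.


ISO 1924-12-23 parses as year=1924, month=12, day=23
Month 12 -> December

December 23, 1924


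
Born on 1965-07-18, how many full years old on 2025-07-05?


Birth: 1965-07-18
Reference: 2025-07-05
Year difference: 2025 - 1965 = 60
Birthday not yet reached in 2025, subtract 1

59 years old


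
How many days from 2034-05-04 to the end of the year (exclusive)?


Day of year: 124 of 365
Remaining = 365 - 124

241 days


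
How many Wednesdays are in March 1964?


March 1964 has 31 days
Anchor: Jan 1, 1964. With p = 1964 - 1 = 1963: (p + p//4 - p//100 + p//400) mod 7 = (1963 + 490 - 19 + 4) mod 7 = 2438 mod 7 = 2 -> Wednesday (Mon=0 ... Sun=6)
Days before March (Jan-Feb): 60; March 1 index = (2 + 60) mod 7 = 6 -> Sunday
First Wednesday is March 4
Wednesdays: 4, 11, 18, 25

4 Wednesdays


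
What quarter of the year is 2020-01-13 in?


Month: January (month 1)
Q1: Jan-Mar, Q2: Apr-Jun, Q3: Jul-Sep, Q4: Oct-Dec

Q1


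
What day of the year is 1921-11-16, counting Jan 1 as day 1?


Date: November 16, 1921
Days in months 1 through 10: 304
Plus 16 days in November

Day of year: 320


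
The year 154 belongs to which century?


Century = (year - 1) // 100 + 1
= (154 - 1) // 100 + 1
= 153 // 100 + 1
= 1 + 1

2nd century


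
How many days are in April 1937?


April 1937

30 days


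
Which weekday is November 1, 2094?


Target: November 1, 2094
Anchor: Jan 1, 2094. With p = 2094 - 1 = 2093: (p + p//4 - p//100 + p//400) mod 7 = (2093 + 523 - 20 + 5) mod 7 = 2601 mod 7 = 4 -> Friday (Mon=0 ... Sun=6)
Days before November (Jan-Oct): 304 days
Weekday index = (4 + 304) mod 7 = 0

Monday


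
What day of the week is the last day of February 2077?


February 2077 has 28 days
Anchor: Jan 1, 2077. With p = 2077 - 1 = 2076: (p + p//4 - p//100 + p//400) mod 7 = (2076 + 519 - 20 + 5) mod 7 = 2580 mod 7 = 4 -> Friday (Mon=0 ... Sun=6)
Days before February (Jan): 31; February 1 index = (4 + 31) mod 7 = 0 -> Monday
Last day offset: 28 - 1 = 27 days
Weekday index = (0 + 27) mod 7 = 6

Sunday, February 28


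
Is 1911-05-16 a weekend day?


Anchor: Jan 1, 1911. With p = 1911 - 1 = 1910: (p + p//4 - p//100 + p//400) mod 7 = (1910 + 477 - 19 + 4) mod 7 = 2372 mod 7 = 6 -> Sunday (Mon=0 ... Sun=6)
Day of year: 136; offset = 135
Weekday index = (6 + 135) mod 7 = 1 -> Tuesday
Weekend days: Saturday, Sunday

No


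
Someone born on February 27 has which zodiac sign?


Date: February 27
Conventional tropical zodiac dates: Pisces from February 19 onward; Aries starts March 21
February 27 falls within the Pisces range

Pisces


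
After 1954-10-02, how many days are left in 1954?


Day of year: 275 of 365
Remaining = 365 - 275

90 days


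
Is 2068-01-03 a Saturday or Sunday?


Anchor: Jan 1, 2068. With p = 2068 - 1 = 2067: (p + p//4 - p//100 + p//400) mod 7 = (2067 + 516 - 20 + 5) mod 7 = 2568 mod 7 = 6 -> Sunday (Mon=0 ... Sun=6)
Day of year: 3; offset = 2
Weekday index = (6 + 2) mod 7 = 1 -> Tuesday
Weekend days: Saturday, Sunday

No


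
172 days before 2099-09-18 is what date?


Start: 2099-09-18, subtract 172 days
Back 18 days from September 18 reaches August 31, 2099 -> 154 left
August 2099 has 31 days -> back to July 31, 2099 -> 123 left
July 2099 has 31 days -> back to June 30, 2099 -> 92 left
June 2099 has 30 days -> back to May 31, 2099 -> 62 left
May 2099 has 31 days -> back to April 30, 2099 -> 31 left
April 2099 has 30 days -> back to March 31, 2099 -> 1 left
March 2099: 31 - 1 = 30 -> lands on March 30

Result: 2099-03-30


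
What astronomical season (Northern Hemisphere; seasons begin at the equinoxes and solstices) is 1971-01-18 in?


Date: January 18
Astronomical Winter (approx.; exact equinox/solstice day varies by year): December 21 to March 19
January 18 falls within the Winter window

Winter


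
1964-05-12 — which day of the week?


Date: May 12, 1964
Anchor: Jan 1, 1964. With p = 1964 - 1 = 1963: (p + p//4 - p//100 + p//400) mod 7 = (1963 + 490 - 19 + 4) mod 7 = 2438 mod 7 = 2 -> Wednesday (Mon=0 ... Sun=6)
Days before May (Jan-Apr): 121; offset = 121 + 12 - 1 = 132
Weekday index = (2 + 132) mod 7 = 1

Day of the week: Tuesday


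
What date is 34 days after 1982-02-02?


Start: 1982-02-02, add 34 days
February 1982 has 28 days: 28 - 2 = 26 days to February 28 -> 8 left
March 1982: 8 <= 31 -> lands on March 8

Result: 1982-03-08


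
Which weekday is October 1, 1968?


Target: October 1, 1968
Anchor: Jan 1, 1968. With p = 1968 - 1 = 1967: (p + p//4 - p//100 + p//400) mod 7 = (1967 + 491 - 19 + 4) mod 7 = 2443 mod 7 = 0 -> Monday (Mon=0 ... Sun=6)
Days before October (Jan-Sep): 274 days
Weekday index = (0 + 274) mod 7 = 1

Tuesday


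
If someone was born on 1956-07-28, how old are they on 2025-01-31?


Birth: 1956-07-28
Reference: 2025-01-31
Year difference: 2025 - 1956 = 69
Birthday not yet reached in 2025, subtract 1

68 years old


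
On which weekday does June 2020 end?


June 2020 has 30 days
Anchor: Jan 1, 2020. With p = 2020 - 1 = 2019: (p + p//4 - p//100 + p//400) mod 7 = (2019 + 504 - 20 + 5) mod 7 = 2508 mod 7 = 2 -> Wednesday (Mon=0 ... Sun=6)
Days before June (Jan-May): 152; June 1 index = (2 + 152) mod 7 = 0 -> Monday
Last day offset: 30 - 1 = 29 days
Weekday index = (0 + 29) mod 7 = 1

Tuesday, June 30


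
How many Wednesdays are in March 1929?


March 1929 has 31 days
Anchor: Jan 1, 1929. With p = 1929 - 1 = 1928: (p + p//4 - p//100 + p//400) mod 7 = (1928 + 482 - 19 + 4) mod 7 = 2395 mod 7 = 1 -> Tuesday (Mon=0 ... Sun=6)
Days before March (Jan-Feb): 59; March 1 index = (1 + 59) mod 7 = 4 -> Friday
First Wednesday is March 6
Wednesdays: 6, 13, 20, 27

4 Wednesdays


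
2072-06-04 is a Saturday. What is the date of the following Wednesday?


Current: Saturday
Target: Wednesday
Days ahead: 4

Next Wednesday: 2072-06-08


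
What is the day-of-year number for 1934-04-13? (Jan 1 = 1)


Date: April 13, 1934
Days in months 1 through 3: 90
Plus 13 days in April

Day of year: 103


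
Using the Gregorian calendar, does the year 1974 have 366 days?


Gregorian leap year rule: divisible by 4, but not by 100, unless also by 400.
1974 is not divisible by 4 -> not a leap year

No


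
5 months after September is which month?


September is month 9
9 + 5 = 14; wrap: 14 - 12 = 2

February


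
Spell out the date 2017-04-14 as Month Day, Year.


ISO 2017-04-14 parses as year=2017, month=04, day=14
Month 4 -> April

April 14, 2017


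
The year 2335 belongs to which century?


Century = (year - 1) // 100 + 1
= (2335 - 1) // 100 + 1
= 2334 // 100 + 1
= 23 + 1

24th century


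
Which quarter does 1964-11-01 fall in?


Month: November (month 11)
Q1: Jan-Mar, Q2: Apr-Jun, Q3: Jul-Sep, Q4: Oct-Dec

Q4


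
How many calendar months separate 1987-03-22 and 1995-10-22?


From March 1987 to October 1995
8 years * 12 = 96 months, plus 7 months = 103

103 months


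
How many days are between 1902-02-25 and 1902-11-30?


From 1902-02-25 to 1902-11-30
1902-02-25: days before February = 31; day of year = 31 + 25 = 56
1902-11-30: days before November = 31 + 28 + 31 + 30 + 31 + 30 + 31 + 31 + 30 + 31 = 304 (1902 is not a leap year); day of year = 304 + 30 = 334
Same year: 334 - 56 = 278

278 days


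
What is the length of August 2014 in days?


August 2014

31 days


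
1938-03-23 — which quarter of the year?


Month: March (month 3)
Q1: Jan-Mar, Q2: Apr-Jun, Q3: Jul-Sep, Q4: Oct-Dec

Q1


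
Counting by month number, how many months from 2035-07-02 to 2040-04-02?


From July 2035 to April 2040
5 years * 12 = 60 months, minus 3 months = 57

57 months


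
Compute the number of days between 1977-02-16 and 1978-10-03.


From 1977-02-16 to 1978-10-03
1977-02-16: days before February = 31; day of year = 31 + 16 = 47
1978-10-03: days before October = 31 + 28 + 31 + 30 + 31 + 30 + 31 + 31 + 30 = 273 (1978 is not a leap year); day of year = 273 + 3 = 276
Rest of 1977: 365 - 47 = 318
Total = 318 + 276 = 594

594 days


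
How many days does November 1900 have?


November 1900

30 days


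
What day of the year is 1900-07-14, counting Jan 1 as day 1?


Date: July 14, 1900
Days in months 1 through 6: 181
Plus 14 days in July

Day of year: 195


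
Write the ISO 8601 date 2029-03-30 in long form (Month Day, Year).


ISO 2029-03-30 parses as year=2029, month=03, day=30
Month 3 -> March

March 30, 2029


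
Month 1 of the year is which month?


Month 1 of 12

January


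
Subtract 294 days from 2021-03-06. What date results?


Start: 2021-03-06, subtract 294 days
Back 6 days from March 6 reaches February 28, 2021 -> 288 left
February 2021 has 28 days -> back to January 31, 2021 -> 260 left
January 2021 has 31 days -> back to December 31, 2020 -> 229 left
December 2020 has 31 days -> back to November 30, 2020 -> 198 left
November 2020 has 30 days -> back to October 31, 2020 -> 168 left
October 2020 has 31 days -> back to September 30, 2020 -> 137 left
September 2020 has 30 days -> back to August 31, 2020 -> 107 left
August 2020 has 31 days -> back to July 31, 2020 -> 76 left
July 2020 has 31 days -> back to June 30, 2020 -> 45 left
June 2020 has 30 days -> back to May 31, 2020 -> 15 left
May 2020: 31 - 15 = 16 -> lands on May 16

Result: 2020-05-16


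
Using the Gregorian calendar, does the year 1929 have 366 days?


Gregorian leap year rule: divisible by 4, but not by 100, unless also by 400.
1929 is not divisible by 4 -> not a leap year

No


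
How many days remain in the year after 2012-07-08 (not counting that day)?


Day of year: 190 of 366
Remaining = 366 - 190

176 days


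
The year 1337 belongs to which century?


Century = (year - 1) // 100 + 1
= (1337 - 1) // 100 + 1
= 1336 // 100 + 1
= 13 + 1

14th century


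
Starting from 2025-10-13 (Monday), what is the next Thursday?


Current: Monday
Target: Thursday
Days ahead: 3

Next Thursday: 2025-10-16


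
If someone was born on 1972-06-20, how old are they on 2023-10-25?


Birth: 1972-06-20
Reference: 2023-10-25
Year difference: 2023 - 1972 = 51

51 years old


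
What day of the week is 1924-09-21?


Date: September 21, 1924
Anchor: Jan 1, 1924. With p = 1924 - 1 = 1923: (p + p//4 - p//100 + p//400) mod 7 = (1923 + 480 - 19 + 4) mod 7 = 2388 mod 7 = 1 -> Tuesday (Mon=0 ... Sun=6)
Days before September (Jan-Aug): 244; offset = 244 + 21 - 1 = 264
Weekday index = (1 + 264) mod 7 = 6

Day of the week: Sunday


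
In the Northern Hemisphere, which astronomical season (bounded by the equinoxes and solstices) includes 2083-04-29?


Date: April 29
Astronomical Spring (approx.; exact equinox/solstice day varies by year): March 20 to June 20
April 29 falls within the Spring window

Spring


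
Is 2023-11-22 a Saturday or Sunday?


Anchor: Jan 1, 2023. With p = 2023 - 1 = 2022: (p + p//4 - p//100 + p//400) mod 7 = (2022 + 505 - 20 + 5) mod 7 = 2512 mod 7 = 6 -> Sunday (Mon=0 ... Sun=6)
Day of year: 326; offset = 325
Weekday index = (6 + 325) mod 7 = 2 -> Wednesday
Weekend days: Saturday, Sunday

No


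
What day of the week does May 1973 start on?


Target: May 1, 1973
Anchor: Jan 1, 1973. With p = 1973 - 1 = 1972: (p + p//4 - p//100 + p//400) mod 7 = (1972 + 493 - 19 + 4) mod 7 = 2450 mod 7 = 0 -> Monday (Mon=0 ... Sun=6)
Days before May (Jan-Apr): 120 days
Weekday index = (0 + 120) mod 7 = 1

Tuesday


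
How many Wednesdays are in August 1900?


August 1900 has 31 days
Anchor: Jan 1, 1900. With p = 1900 - 1 = 1899: (p + p//4 - p//100 + p//400) mod 7 = (1899 + 474 - 18 + 4) mod 7 = 2359 mod 7 = 0 -> Monday (Mon=0 ... Sun=6)
Days before August (Jan-Jul): 212; August 1 index = (0 + 212) mod 7 = 2 -> Wednesday
First Wednesday is August 1
Wednesdays: 1, 8, 15, 22, 29

5 Wednesdays


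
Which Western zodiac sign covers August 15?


Date: August 15
Conventional tropical zodiac dates: Leo from July 23 onward; Virgo starts August 23
August 15 falls within the Leo range

Leo


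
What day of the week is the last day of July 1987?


July 1987 has 31 days
Anchor: Jan 1, 1987. With p = 1987 - 1 = 1986: (p + p//4 - p//100 + p//400) mod 7 = (1986 + 496 - 19 + 4) mod 7 = 2467 mod 7 = 3 -> Thursday (Mon=0 ... Sun=6)
Days before July (Jan-Jun): 181; July 1 index = (3 + 181) mod 7 = 2 -> Wednesday
Last day offset: 31 - 1 = 30 days
Weekday index = (2 + 30) mod 7 = 4

Friday, July 31


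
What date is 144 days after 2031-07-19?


Start: 2031-07-19, add 144 days
July 2031 has 31 days: 31 - 19 = 12 days to July 31 -> 132 left
August 2031 has 31 days -> 101 left
September 2031 has 30 days -> 71 left
October 2031 has 31 days -> 40 left
November 2031 has 30 days -> 10 left
December 2031: 10 <= 31 -> lands on December 10

Result: 2031-12-10


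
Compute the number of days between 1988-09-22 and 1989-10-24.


From 1988-09-22 to 1989-10-24
1988-09-22: days before September = 31 + 29 + 31 + 30 + 31 + 30 + 31 + 31 = 244 (1988 is a leap year); day of year = 244 + 22 = 266
1989-10-24: days before October = 31 + 28 + 31 + 30 + 31 + 30 + 31 + 31 + 30 = 273 (1989 is not a leap year); day of year = 273 + 24 = 297
Rest of 1988: 366 - 266 = 100
Total = 100 + 297 = 397

397 days


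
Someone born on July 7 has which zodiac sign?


Date: July 7
Conventional tropical zodiac dates: Cancer from June 21 onward; Leo starts July 23
July 7 falls within the Cancer range

Cancer


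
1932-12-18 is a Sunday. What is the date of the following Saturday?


Current: Sunday
Target: Saturday
Days ahead: 6

Next Saturday: 1932-12-24


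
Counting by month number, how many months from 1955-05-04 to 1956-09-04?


From May 1955 to September 1956
1 year * 12 = 12 months, plus 4 months = 16

16 months


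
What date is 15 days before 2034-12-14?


Start: 2034-12-14, subtract 15 days
Back 14 days from December 14 reaches November 30, 2034 -> 1 left
November 2034: 30 - 1 = 29 -> lands on November 29

Result: 2034-11-29


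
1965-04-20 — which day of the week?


Date: April 20, 1965
Anchor: Jan 1, 1965. With p = 1965 - 1 = 1964: (p + p//4 - p//100 + p//400) mod 7 = (1964 + 491 - 19 + 4) mod 7 = 2440 mod 7 = 4 -> Friday (Mon=0 ... Sun=6)
Days before April (Jan-Mar): 90; offset = 90 + 20 - 1 = 109
Weekday index = (4 + 109) mod 7 = 1

Day of the week: Tuesday


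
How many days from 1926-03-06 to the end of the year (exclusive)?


Day of year: 65 of 365
Remaining = 365 - 65

300 days


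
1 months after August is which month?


August is month 8
8 + 1 = 9

September


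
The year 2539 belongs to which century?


Century = (year - 1) // 100 + 1
= (2539 - 1) // 100 + 1
= 2538 // 100 + 1
= 25 + 1

26th century


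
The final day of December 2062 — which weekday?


December 2062 has 31 days
Anchor: Jan 1, 2062. With p = 2062 - 1 = 2061: (p + p//4 - p//100 + p//400) mod 7 = (2061 + 515 - 20 + 5) mod 7 = 2561 mod 7 = 6 -> Sunday (Mon=0 ... Sun=6)
Days before December (Jan-Nov): 334; December 1 index = (6 + 334) mod 7 = 4 -> Friday
Last day offset: 31 - 1 = 30 days
Weekday index = (4 + 30) mod 7 = 6

Sunday, December 31


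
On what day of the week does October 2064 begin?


Target: October 1, 2064
Anchor: Jan 1, 2064. With p = 2064 - 1 = 2063: (p + p//4 - p//100 + p//400) mod 7 = (2063 + 515 - 20 + 5) mod 7 = 2563 mod 7 = 1 -> Tuesday (Mon=0 ... Sun=6)
Days before October (Jan-Sep): 274 days
Weekday index = (1 + 274) mod 7 = 2

Wednesday


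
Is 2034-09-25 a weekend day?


Anchor: Jan 1, 2034. With p = 2034 - 1 = 2033: (p + p//4 - p//100 + p//400) mod 7 = (2033 + 508 - 20 + 5) mod 7 = 2526 mod 7 = 6 -> Sunday (Mon=0 ... Sun=6)
Day of year: 268; offset = 267
Weekday index = (6 + 267) mod 7 = 0 -> Monday
Weekend days: Saturday, Sunday

No


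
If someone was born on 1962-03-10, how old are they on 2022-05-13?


Birth: 1962-03-10
Reference: 2022-05-13
Year difference: 2022 - 1962 = 60

60 years old


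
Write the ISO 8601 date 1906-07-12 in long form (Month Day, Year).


ISO 1906-07-12 parses as year=1906, month=07, day=12
Month 7 -> July

July 12, 1906


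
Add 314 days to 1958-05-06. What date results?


Start: 1958-05-06, add 314 days
May 1958 has 31 days: 31 - 6 = 25 days to May 31 -> 289 left
June 1958 has 30 days -> 259 left
July 1958 has 31 days -> 228 left
August 1958 has 31 days -> 197 left
September 1958 has 30 days -> 167 left
October 1958 has 31 days -> 136 left
November 1958 has 30 days -> 106 left
December 1958 has 31 days -> 75 left
January 1959 has 31 days -> 44 left
February 1959 has 28 days -> 16 left
March 1959: 16 <= 31 -> lands on March 16

Result: 1959-03-16


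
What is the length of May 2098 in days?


May 2098

31 days


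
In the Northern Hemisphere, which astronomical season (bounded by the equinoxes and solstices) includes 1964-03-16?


Date: March 16
Astronomical Winter (approx.; exact equinox/solstice day varies by year): December 21 to March 19
March 16 falls within the Winter window

Winter


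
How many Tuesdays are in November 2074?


November 2074 has 30 days
Anchor: Jan 1, 2074. With p = 2074 - 1 = 2073: (p + p//4 - p//100 + p//400) mod 7 = (2073 + 518 - 20 + 5) mod 7 = 2576 mod 7 = 0 -> Monday (Mon=0 ... Sun=6)
Days before November (Jan-Oct): 304; November 1 index = (0 + 304) mod 7 = 3 -> Thursday
First Tuesday is November 6
Tuesdays: 6, 13, 20, 27

4 Tuesdays


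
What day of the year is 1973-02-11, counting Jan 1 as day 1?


Date: February 11, 1973
Days in months 1 through 1: 31
Plus 11 days in February

Day of year: 42


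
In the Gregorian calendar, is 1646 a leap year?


Gregorian leap year rule: divisible by 4, but not by 100, unless also by 400.
1646 is not divisible by 4 -> not a leap year

No


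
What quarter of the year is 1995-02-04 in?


Month: February (month 2)
Q1: Jan-Mar, Q2: Apr-Jun, Q3: Jul-Sep, Q4: Oct-Dec

Q1


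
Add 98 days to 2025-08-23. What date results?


Start: 2025-08-23, add 98 days
August 2025 has 31 days: 31 - 23 = 8 days to August 31 -> 90 left
September 2025 has 30 days -> 60 left
October 2025 has 31 days -> 29 left
November 2025: 29 <= 30 -> lands on November 29

Result: 2025-11-29


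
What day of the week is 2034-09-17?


Date: September 17, 2034
Anchor: Jan 1, 2034. With p = 2034 - 1 = 2033: (p + p//4 - p//100 + p//400) mod 7 = (2033 + 508 - 20 + 5) mod 7 = 2526 mod 7 = 6 -> Sunday (Mon=0 ... Sun=6)
Days before September (Jan-Aug): 243; offset = 243 + 17 - 1 = 259
Weekday index = (6 + 259) mod 7 = 6

Day of the week: Sunday


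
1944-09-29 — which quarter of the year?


Month: September (month 9)
Q1: Jan-Mar, Q2: Apr-Jun, Q3: Jul-Sep, Q4: Oct-Dec

Q3


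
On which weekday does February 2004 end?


February 2004 has 29 days
Anchor: Jan 1, 2004. With p = 2004 - 1 = 2003: (p + p//4 - p//100 + p//400) mod 7 = (2003 + 500 - 20 + 5) mod 7 = 2488 mod 7 = 3 -> Thursday (Mon=0 ... Sun=6)
Days before February (Jan): 31; February 1 index = (3 + 31) mod 7 = 6 -> Sunday
Last day offset: 29 - 1 = 28 days
Weekday index = (6 + 28) mod 7 = 6

Sunday, February 29


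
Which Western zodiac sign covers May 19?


Date: May 19
Conventional tropical zodiac dates: Taurus from April 20 onward; Gemini starts May 21
May 19 falls within the Taurus range

Taurus


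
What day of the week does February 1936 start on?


Target: February 1, 1936
Anchor: Jan 1, 1936. With p = 1936 - 1 = 1935: (p + p//4 - p//100 + p//400) mod 7 = (1935 + 483 - 19 + 4) mod 7 = 2403 mod 7 = 2 -> Wednesday (Mon=0 ... Sun=6)
Days before February (Jan): 31 days
Weekday index = (2 + 31) mod 7 = 5

Saturday


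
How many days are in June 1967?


June 1967

30 days


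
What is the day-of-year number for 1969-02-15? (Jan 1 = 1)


Date: February 15, 1969
Days in months 1 through 1: 31
Plus 15 days in February

Day of year: 46


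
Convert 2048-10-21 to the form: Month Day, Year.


ISO 2048-10-21 parses as year=2048, month=10, day=21
Month 10 -> October

October 21, 2048


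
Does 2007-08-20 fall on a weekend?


Anchor: Jan 1, 2007. With p = 2007 - 1 = 2006: (p + p//4 - p//100 + p//400) mod 7 = (2006 + 501 - 20 + 5) mod 7 = 2492 mod 7 = 0 -> Monday (Mon=0 ... Sun=6)
Day of year: 232; offset = 231
Weekday index = (0 + 231) mod 7 = 0 -> Monday
Weekend days: Saturday, Sunday

No


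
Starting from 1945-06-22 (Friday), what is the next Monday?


Current: Friday
Target: Monday
Days ahead: 3

Next Monday: 1945-06-25


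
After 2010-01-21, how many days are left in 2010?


Day of year: 21 of 365
Remaining = 365 - 21

344 days


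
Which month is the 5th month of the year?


Month 5 of 12

May


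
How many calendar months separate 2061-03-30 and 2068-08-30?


From March 2061 to August 2068
7 years * 12 = 84 months, plus 5 months = 89

89 months


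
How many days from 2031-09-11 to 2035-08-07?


From 2031-09-11 to 2035-08-07
2031-09-11: days before September = 31 + 28 + 31 + 30 + 31 + 30 + 31 + 31 = 243 (2031 is not a leap year); day of year = 243 + 11 = 254
2035-08-07: days before August = 31 + 28 + 31 + 30 + 31 + 30 + 31 = 212 (2035 is not a leap year); day of year = 212 + 7 = 219
Rest of 2031: 365 - 254 = 111
Full years 2032 (366), 2033 (365), 2034 (365): 1096
Total = 111 + 1096 + 219 = 1426

1426 days


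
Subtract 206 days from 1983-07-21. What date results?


Start: 1983-07-21, subtract 206 days
Back 21 days from July 21 reaches June 30, 1983 -> 185 left
June 1983 has 30 days -> back to May 31, 1983 -> 155 left
May 1983 has 31 days -> back to April 30, 1983 -> 124 left
April 1983 has 30 days -> back to March 31, 1983 -> 94 left
March 1983 has 31 days -> back to February 28, 1983 -> 63 left
February 1983 has 28 days -> back to January 31, 1983 -> 35 left
January 1983 has 31 days -> back to December 31, 1982 -> 4 left
December 1982: 31 - 4 = 27 -> lands on December 27

Result: 1982-12-27
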